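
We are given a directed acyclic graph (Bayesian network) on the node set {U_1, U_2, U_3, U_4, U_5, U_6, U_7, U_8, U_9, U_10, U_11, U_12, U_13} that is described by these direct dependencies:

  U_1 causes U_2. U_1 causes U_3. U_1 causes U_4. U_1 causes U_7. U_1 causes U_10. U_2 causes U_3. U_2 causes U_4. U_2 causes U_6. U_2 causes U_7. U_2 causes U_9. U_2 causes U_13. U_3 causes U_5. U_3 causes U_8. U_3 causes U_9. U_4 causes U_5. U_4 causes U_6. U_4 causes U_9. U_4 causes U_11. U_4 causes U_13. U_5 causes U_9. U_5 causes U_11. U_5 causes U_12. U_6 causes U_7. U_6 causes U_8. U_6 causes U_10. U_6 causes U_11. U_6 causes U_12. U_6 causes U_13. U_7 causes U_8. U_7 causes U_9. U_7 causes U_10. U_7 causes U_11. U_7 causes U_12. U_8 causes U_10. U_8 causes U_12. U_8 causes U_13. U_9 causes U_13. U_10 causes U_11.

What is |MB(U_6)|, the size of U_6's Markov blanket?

12

By definition, MB(U_6) is built from U_6's parents, U_6's children, and the co-parents of U_6.
U_6's parents: U_2, U_4.
U_6 has children U_7, U_8, U_10, U_11, U_12, U_13.
Other parents of U_6's children:
  parents(U_7) \ {U_6} = {U_1, U_2}.
  U_8's other parents are U_3, U_7.
  U_10 also has parents U_1, U_7, U_8.
  U_11 also has parents U_4, U_5, U_7, U_10.
  U_12's other parents are U_5, U_7, U_8.
  U_13's other parents are U_2, U_4, U_8, U_9.
MB(U_6) = {U_1, U_2, U_3, U_4, U_5, U_7, U_8, U_9, U_10, U_11, U_12, U_13}, which has 12 nodes.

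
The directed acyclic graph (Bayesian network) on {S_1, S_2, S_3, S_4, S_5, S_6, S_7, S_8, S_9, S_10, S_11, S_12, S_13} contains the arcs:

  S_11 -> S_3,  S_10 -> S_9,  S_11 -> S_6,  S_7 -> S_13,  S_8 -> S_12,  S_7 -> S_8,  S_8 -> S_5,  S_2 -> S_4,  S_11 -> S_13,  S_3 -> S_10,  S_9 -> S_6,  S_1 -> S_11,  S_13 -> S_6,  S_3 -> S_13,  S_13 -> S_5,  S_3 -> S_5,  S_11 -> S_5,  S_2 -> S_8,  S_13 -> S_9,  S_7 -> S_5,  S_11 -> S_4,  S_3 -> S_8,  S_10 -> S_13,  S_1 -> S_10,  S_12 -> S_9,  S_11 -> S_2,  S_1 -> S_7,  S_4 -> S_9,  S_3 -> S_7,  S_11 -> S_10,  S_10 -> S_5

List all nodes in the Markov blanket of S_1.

{S_3, S_7, S_10, S_11}

Pa(S_1) = {}.
Ch(S_1) = {S_7, S_10, S_11}.
Co-parents of S_1 (other parents of its children):
  S_11: —
  S_7: S_3
  S_10: S_3, S_11
Union: {} ∪ {S_7, S_10, S_11} ∪ {S_3, S_11} = {S_3, S_7, S_10, S_11}.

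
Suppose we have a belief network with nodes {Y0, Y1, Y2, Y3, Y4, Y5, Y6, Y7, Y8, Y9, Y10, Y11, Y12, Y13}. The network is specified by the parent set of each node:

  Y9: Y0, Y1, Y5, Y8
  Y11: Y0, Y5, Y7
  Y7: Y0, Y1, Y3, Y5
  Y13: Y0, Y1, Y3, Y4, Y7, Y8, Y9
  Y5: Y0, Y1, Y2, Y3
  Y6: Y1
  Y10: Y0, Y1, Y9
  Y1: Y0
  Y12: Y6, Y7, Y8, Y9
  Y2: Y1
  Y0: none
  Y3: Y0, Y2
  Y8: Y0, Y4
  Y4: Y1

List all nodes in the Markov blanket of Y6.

{Y1, Y7, Y8, Y9, Y12}

Recall MB(v) = parents ∪ children ∪ spouses, where spouses are the other parents of v's children.
Y6's parents: Y1.
Y6 has child Y12.
For each child, the remaining parents (spouses of Y6):
  parents(Y12) \ {Y6} = {Y7, Y8, Y9}.
MB(Y6) = {Y1, Y7, Y8, Y9, Y12}.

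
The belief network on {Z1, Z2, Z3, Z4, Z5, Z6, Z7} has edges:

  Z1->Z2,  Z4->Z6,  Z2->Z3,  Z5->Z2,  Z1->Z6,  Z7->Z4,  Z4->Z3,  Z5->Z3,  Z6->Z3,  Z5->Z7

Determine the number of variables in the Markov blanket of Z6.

5

Z6 has parents Z1, Z4.
Z6 has child Z3.
Co-parents of Z6 (other parents of its children):
  Z3's other parents are Z2, Z4, Z5.
MB(Z6) = {Z1, Z2, Z3, Z4, Z5}, which has 5 nodes.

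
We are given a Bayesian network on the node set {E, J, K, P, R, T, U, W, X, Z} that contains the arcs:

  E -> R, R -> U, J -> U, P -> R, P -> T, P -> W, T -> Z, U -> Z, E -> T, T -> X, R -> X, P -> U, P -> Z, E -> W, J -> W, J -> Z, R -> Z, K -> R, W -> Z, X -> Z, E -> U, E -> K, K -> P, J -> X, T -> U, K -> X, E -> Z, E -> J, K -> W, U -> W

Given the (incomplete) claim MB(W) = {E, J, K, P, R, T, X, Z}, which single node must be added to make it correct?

U

By definition, MB(W) is built from W's parents, W's children, and the co-parents of W.
Pa(W) = {E, J, K, P, U}.
W has child Z.
For each child, the remaining parents (spouses of W):
  Z: E, J, P, R, T, U, X
MB(W) = {E, J, K, P, R, T, U, X, Z}.
Comparing with the claimed set, U is missing.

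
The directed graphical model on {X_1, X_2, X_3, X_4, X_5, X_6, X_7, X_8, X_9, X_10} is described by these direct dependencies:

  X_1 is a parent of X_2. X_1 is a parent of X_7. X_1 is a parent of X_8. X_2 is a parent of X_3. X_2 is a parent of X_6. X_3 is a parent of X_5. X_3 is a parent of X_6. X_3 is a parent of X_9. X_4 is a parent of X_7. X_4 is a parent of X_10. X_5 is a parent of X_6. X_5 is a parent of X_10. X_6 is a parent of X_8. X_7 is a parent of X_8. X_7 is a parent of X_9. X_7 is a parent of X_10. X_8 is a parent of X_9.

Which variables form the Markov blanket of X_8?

A node's Markov blanket = Pa ∪ Ch ∪ (parents of Ch other than the node itself).
X_8's parents: X_1, X_6, X_7.
Ch(X_8) = {X_9}.
Parents of each child, excluding X_8:
  parents(X_9) \ {X_8} = {X_3, X_7}.
MB(X_8) = {X_1, X_3, X_6, X_7, X_9}.

{X_1, X_3, X_6, X_7, X_9}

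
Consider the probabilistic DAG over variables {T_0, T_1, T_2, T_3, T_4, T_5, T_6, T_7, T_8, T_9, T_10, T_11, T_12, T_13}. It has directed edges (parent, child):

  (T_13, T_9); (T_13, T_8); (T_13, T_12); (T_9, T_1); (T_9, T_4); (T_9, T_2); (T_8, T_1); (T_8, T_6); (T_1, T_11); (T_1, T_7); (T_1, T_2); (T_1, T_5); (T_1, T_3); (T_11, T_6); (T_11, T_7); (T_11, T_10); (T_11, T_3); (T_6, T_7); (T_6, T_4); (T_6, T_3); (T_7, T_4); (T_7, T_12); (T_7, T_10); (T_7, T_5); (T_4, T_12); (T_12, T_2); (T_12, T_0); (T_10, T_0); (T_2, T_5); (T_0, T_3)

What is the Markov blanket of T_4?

{T_6, T_7, T_9, T_12, T_13}

Pa(T_4) = {T_6, T_7, T_9}.
T_4's children: T_12.
Co-parents of T_4 (other parents of its children):
  T_12: T_7, T_13
So the Markov blanket of T_4 is {T_6, T_7, T_9, T_12, T_13}.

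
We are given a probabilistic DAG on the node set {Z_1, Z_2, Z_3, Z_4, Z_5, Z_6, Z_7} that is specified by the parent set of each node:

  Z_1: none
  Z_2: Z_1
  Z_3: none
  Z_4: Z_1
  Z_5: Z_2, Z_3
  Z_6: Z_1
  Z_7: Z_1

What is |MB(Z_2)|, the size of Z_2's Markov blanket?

3

By definition, MB(Z_2) is built from Z_2's parents, Z_2's children, and the co-parents of Z_2.
Z_2's parents: Z_1.
Children of Z_2: Z_5.
For each child, the remaining parents (spouses of Z_2):
  Z_5's other parent is Z_3.
MB(Z_2) = {Z_1, Z_3, Z_5}, which has 3 nodes.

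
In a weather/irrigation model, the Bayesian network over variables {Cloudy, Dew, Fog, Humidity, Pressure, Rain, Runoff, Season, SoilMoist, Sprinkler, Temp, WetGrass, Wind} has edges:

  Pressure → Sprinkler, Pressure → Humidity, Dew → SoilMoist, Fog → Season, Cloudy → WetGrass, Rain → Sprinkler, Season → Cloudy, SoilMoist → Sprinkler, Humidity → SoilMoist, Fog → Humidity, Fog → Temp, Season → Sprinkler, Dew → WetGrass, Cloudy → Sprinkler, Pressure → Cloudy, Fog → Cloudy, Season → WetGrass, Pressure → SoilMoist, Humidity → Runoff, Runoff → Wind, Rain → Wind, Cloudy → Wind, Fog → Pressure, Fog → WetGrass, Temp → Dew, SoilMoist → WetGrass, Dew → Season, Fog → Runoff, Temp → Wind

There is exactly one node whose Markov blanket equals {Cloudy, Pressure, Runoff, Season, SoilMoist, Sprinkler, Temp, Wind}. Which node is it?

Rain

The target node must have every member of {Cloudy, Pressure, Runoff, Season, SoilMoist, Sprinkler, Temp, Wind} as a parent, child, or co-parent, and no others.
Parents of Rain: none; children: Sprinkler, Wind; co-parents: Cloudy, Pressure, Runoff, Season, SoilMoist, Temp.
These exactly cover the given set, so the node is Rain.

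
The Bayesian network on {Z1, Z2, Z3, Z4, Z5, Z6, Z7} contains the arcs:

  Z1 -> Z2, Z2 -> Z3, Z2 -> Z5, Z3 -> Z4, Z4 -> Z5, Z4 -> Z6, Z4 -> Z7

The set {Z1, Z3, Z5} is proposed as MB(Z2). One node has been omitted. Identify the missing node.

Z4

Children of Z2: Z3, Z5.
Z2 has parent Z1.
Parents of each child, excluding Z2:
  Z3: —
  Z5: Z4
MB(Z2) = {Z1, Z3, Z4, Z5}.
Comparing with the claimed set, Z4 is missing.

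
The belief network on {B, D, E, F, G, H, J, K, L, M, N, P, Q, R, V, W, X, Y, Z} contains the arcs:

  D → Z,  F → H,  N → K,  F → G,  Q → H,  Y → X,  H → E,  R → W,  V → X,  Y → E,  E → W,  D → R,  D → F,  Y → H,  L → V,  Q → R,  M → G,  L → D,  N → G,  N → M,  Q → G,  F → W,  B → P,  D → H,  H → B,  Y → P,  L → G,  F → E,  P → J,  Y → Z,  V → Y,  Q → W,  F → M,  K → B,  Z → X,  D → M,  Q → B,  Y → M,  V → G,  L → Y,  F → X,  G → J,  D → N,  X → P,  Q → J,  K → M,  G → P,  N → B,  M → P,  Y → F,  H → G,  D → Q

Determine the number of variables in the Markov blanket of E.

6

E has parents F, H, Y.
Children of E: W.
For each child, the remaining parents (spouses of E):
  W: F, Q, R
MB(E) = {F, H, Q, R, W, Y}, which has 6 nodes.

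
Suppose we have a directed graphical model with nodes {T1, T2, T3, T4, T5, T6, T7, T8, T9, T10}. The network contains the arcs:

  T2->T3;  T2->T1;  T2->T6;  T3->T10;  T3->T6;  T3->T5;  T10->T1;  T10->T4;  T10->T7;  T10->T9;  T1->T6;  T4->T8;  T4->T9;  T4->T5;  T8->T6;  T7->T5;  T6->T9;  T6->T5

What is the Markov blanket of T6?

Pa(T6) = {T1, T2, T3, T8}.
T6 has children T5, T9.
For each child, the remaining parents (spouses of T6):
  T9 also has parents T4, T10.
  T5's other parents are T3, T4, T7.
Taking the union gives {T1, T2, T3, T4, T5, T7, T8, T9, T10}.

{T1, T2, T3, T4, T5, T7, T8, T9, T10}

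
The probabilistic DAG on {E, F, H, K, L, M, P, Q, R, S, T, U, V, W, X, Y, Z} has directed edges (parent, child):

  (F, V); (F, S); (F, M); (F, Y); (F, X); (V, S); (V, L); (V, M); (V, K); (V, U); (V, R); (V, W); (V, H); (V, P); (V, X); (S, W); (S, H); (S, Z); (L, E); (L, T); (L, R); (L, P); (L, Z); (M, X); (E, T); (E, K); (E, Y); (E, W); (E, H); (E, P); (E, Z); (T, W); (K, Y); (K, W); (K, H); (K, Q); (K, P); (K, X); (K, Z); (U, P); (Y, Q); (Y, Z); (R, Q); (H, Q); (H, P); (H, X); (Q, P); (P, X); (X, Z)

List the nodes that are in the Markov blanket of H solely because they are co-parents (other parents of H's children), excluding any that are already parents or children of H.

{F, L, M, R, U, Y}

Children of H: P, Q, X.
  Q's other parents are K, R, Y.
  parents(P) \ {H} = {E, K, L, Q, U, V}.
  X also has parents F, K, M, P, V.
Excluding nodes already adjacent to H (E, K, P, Q, S, V, X), the co-parent-only contribution is {F, L, M, R, U, Y}.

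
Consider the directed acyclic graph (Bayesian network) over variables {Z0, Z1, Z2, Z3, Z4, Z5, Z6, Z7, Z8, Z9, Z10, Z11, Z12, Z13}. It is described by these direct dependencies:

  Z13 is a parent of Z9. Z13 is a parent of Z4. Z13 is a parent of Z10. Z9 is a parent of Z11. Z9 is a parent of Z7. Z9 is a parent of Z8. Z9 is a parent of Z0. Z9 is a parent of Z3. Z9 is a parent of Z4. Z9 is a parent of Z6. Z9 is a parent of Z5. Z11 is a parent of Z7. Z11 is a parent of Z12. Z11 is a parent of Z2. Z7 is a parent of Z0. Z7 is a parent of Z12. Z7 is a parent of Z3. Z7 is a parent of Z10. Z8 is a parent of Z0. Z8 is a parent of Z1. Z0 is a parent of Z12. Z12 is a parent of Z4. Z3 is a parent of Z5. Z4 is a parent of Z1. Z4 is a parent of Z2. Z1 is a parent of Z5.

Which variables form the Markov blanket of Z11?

{Z0, Z2, Z4, Z7, Z9, Z12}

By definition, MB(Z11) is built from Z11's parents, Z11's children, and the co-parents of Z11.
Z11's children: Z2, Z7, Z12.
Pa(Z11) = {Z9}.
Parents of each child, excluding Z11:
  Z7: Z9
  Z12: Z0, Z7
  Z2: Z4
MB(Z11) = {Z0, Z2, Z4, Z7, Z9, Z12}.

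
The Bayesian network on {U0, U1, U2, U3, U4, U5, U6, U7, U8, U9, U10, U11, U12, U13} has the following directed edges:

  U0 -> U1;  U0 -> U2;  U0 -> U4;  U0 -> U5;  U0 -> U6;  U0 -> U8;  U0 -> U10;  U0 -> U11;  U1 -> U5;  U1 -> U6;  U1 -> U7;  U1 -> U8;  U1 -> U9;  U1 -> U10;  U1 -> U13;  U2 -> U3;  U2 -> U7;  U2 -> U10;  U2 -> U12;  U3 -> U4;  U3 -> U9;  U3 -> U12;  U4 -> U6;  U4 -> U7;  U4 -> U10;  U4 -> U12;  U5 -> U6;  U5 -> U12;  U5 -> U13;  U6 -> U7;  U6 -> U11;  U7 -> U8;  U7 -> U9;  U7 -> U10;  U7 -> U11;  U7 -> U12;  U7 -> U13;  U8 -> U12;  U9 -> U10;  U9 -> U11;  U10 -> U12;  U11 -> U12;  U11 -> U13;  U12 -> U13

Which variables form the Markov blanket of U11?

Parents of U11: U0, U6, U7, U9.
U11 has children U12, U13.
For each child, the remaining parents (spouses of U11):
  U12 also has parents U2, U3, U4, U5, U7, U8, U10.
  U13 also has parents U1, U5, U7, U12.
Union: {U0, U6, U7, U9} ∪ {U12, U13} ∪ {U1, U2, U3, U4, U5, U7, U8, U10, U12} = {U0, U1, U2, U3, U4, U5, U6, U7, U8, U9, U10, U12, U13}.

{U0, U1, U2, U3, U4, U5, U6, U7, U8, U9, U10, U12, U13}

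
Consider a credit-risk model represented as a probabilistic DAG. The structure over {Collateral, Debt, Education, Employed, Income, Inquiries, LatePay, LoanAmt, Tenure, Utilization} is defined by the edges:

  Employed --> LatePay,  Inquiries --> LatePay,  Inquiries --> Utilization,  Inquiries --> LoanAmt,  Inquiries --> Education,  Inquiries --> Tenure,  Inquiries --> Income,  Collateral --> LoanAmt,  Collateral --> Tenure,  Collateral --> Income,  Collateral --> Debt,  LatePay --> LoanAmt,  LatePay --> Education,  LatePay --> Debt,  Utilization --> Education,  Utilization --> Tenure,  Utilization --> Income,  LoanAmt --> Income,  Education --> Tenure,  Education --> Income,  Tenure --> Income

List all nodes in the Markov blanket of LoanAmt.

Ch(LoanAmt) = {Income}.
Pa(LoanAmt) = {Collateral, Inquiries, LatePay}.
Parents of each child, excluding LoanAmt:
  Income also has parents Collateral, Education, Inquiries, Tenure, Utilization.
MB(LoanAmt) = {Collateral, Education, Income, Inquiries, LatePay, Tenure, Utilization}.

{Collateral, Education, Income, Inquiries, LatePay, Tenure, Utilization}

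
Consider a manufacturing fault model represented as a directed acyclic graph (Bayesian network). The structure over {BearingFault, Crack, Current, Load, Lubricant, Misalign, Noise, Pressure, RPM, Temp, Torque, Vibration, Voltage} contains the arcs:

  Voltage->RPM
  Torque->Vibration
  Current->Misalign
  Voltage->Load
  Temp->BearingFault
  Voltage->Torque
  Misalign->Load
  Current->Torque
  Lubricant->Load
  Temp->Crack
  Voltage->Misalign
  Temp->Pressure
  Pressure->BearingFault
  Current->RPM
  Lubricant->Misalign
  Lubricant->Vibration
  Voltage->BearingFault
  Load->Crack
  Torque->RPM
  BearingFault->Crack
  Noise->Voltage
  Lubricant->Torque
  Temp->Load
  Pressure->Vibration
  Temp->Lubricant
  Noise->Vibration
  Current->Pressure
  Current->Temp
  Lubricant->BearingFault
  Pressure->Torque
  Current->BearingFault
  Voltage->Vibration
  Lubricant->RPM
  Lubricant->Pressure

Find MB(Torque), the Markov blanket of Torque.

Parents of Torque: Current, Lubricant, Pressure, Voltage.
Ch(Torque) = {RPM, Vibration}.
Other parents of Torque's children:
  Vibration's other parents are Lubricant, Noise, Pressure, Voltage.
  parents(RPM) \ {Torque} = {Current, Lubricant, Voltage}.
So the Markov blanket of Torque is {Current, Lubricant, Noise, Pressure, RPM, Vibration, Voltage}.

{Current, Lubricant, Noise, Pressure, RPM, Vibration, Voltage}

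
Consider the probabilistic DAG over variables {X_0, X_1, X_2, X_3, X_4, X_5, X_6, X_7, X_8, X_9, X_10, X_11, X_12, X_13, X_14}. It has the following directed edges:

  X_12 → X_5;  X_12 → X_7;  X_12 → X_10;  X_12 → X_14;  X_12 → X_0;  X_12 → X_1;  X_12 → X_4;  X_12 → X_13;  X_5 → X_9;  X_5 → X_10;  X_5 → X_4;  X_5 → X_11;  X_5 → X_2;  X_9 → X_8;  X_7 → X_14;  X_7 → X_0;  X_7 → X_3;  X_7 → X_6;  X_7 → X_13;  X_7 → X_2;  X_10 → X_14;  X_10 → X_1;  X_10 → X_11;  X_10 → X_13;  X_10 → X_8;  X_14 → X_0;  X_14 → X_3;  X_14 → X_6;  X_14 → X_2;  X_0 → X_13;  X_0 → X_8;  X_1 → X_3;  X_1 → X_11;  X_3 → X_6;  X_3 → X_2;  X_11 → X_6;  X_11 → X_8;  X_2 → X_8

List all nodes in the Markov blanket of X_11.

{X_0, X_1, X_2, X_3, X_5, X_6, X_7, X_8, X_9, X_10, X_14}

By definition, MB(X_11) is built from X_11's parents, X_11's children, and the co-parents of X_11.
Parents of X_11: X_1, X_5, X_10.
Children of X_11: X_6, X_8.
Parents of each child, excluding X_11:
  X_6 also has parents X_3, X_7, X_14.
  X_8 also has parents X_0, X_2, X_9, X_10.
MB(X_11) = {X_0, X_1, X_2, X_3, X_5, X_6, X_7, X_8, X_9, X_10, X_14}.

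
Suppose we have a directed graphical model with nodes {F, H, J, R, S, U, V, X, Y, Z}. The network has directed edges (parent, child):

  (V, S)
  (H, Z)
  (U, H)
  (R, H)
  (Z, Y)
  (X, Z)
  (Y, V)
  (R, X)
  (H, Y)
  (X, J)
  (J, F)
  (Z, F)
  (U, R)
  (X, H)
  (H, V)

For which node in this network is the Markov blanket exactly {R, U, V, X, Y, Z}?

The target node must have every member of {R, U, V, X, Y, Z} as a parent, child, or co-parent, and no others.
Parents of H: R, U, X; children: V, Y, Z; co-parents: X, Y, Z.
These exactly cover the given set, so the node is H.

H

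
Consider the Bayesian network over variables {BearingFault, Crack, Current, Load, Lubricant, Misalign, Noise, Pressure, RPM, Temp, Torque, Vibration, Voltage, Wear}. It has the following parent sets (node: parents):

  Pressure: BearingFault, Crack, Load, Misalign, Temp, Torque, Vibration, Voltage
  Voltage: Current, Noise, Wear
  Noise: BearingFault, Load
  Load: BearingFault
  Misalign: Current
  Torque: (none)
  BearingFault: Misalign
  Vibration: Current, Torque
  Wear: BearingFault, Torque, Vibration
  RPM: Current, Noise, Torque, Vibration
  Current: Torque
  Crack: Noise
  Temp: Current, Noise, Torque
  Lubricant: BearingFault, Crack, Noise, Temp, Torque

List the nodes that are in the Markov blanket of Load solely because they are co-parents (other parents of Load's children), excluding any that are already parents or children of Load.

Children of Load: Noise, Pressure.
  Noise: BearingFault
  Pressure: BearingFault, Crack, Misalign, Temp, Torque, Vibration, Voltage
Excluding nodes already adjacent to Load (BearingFault, Noise, Pressure), the co-parent-only contribution is {Crack, Misalign, Temp, Torque, Vibration, Voltage}.

{Crack, Misalign, Temp, Torque, Vibration, Voltage}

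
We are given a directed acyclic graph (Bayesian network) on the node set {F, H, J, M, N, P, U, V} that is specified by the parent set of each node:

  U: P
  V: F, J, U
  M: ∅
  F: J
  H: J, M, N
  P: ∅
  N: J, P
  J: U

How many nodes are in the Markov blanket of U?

By definition, MB(U) is built from U's parents, U's children, and the co-parents of U.
U has children J, V.
U's parents: P.
Co-parents of U (other parents of its children):
  J has no other parent.
  V also has parents F, J.
MB(U) = {F, J, P, V}, which has 4 nodes.

4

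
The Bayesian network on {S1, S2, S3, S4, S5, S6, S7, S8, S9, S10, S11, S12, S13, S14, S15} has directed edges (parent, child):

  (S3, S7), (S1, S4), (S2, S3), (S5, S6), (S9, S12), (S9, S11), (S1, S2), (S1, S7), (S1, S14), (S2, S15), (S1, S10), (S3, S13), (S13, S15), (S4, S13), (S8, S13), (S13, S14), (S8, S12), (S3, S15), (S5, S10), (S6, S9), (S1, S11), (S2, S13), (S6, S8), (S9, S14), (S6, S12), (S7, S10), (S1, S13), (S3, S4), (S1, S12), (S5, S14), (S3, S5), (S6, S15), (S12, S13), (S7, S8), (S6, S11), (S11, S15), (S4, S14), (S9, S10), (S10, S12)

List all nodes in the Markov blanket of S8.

{S1, S2, S3, S4, S6, S7, S9, S10, S12, S13}

Pa(S8) = {S6, S7}.
S8's children: S12, S13.
For each child, the remaining parents (spouses of S8):
  S12: S1, S6, S9, S10
  S13: S1, S2, S3, S4, S12
Union: {S6, S7} ∪ {S12, S13} ∪ {S1, S2, S3, S4, S6, S9, S10, S12} = {S1, S2, S3, S4, S6, S7, S9, S10, S12, S13}.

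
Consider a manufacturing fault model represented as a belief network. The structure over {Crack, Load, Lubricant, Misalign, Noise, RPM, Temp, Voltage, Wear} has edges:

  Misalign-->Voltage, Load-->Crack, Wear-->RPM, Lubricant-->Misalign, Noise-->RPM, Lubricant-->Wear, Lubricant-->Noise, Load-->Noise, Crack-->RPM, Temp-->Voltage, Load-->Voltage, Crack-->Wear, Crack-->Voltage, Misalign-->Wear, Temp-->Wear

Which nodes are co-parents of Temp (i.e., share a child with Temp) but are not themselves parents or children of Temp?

{Crack, Load, Lubricant, Misalign}

Children of Temp: Voltage, Wear.
  Wear: Crack, Lubricant, Misalign
  Voltage: Crack, Load, Misalign
Excluding nodes already adjacent to Temp (Voltage, Wear), the co-parent-only contribution is {Crack, Load, Lubricant, Misalign}.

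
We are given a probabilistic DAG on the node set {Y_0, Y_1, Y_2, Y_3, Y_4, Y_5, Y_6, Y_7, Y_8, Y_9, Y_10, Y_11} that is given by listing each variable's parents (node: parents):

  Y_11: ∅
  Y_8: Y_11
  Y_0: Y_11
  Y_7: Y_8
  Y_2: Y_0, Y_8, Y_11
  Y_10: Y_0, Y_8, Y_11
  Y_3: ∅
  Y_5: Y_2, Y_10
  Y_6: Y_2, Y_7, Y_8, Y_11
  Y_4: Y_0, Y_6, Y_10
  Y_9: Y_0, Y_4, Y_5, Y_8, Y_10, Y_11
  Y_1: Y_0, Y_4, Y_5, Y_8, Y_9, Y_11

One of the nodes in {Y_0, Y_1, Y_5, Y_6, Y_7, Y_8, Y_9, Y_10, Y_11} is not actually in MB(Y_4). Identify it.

Recall MB(v) = parents ∪ children ∪ spouses, where spouses are the other parents of v's children.
Ch(Y_4) = {Y_1, Y_9}.
Y_4 has parents Y_0, Y_6, Y_10.
For each child, the remaining parents (spouses of Y_4):
  parents(Y_9) \ {Y_4} = {Y_0, Y_5, Y_8, Y_10, Y_11}.
  Y_1 also has parents Y_0, Y_5, Y_8, Y_9, Y_11.
MB(Y_4) = {Y_0, Y_1, Y_5, Y_6, Y_8, Y_9, Y_10, Y_11}.
Y_7 is neither a parent, child, nor co-parent of Y_4, so it does not belong.

Y_7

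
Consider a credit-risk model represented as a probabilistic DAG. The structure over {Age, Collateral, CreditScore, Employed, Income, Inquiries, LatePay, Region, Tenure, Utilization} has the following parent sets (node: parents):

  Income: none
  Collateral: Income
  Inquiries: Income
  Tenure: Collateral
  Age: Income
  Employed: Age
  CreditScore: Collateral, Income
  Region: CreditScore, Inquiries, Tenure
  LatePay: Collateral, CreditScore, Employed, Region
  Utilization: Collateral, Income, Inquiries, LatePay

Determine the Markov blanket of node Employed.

Pa(Employed) = {Age}.
Employed's children: LatePay.
Co-parents of Employed (other parents of its children):
  LatePay's other parents are Collateral, CreditScore, Region.
Union: {Age} ∪ {LatePay} ∪ {Collateral, CreditScore, Region} = {Age, Collateral, CreditScore, LatePay, Region}.

{Age, Collateral, CreditScore, LatePay, Region}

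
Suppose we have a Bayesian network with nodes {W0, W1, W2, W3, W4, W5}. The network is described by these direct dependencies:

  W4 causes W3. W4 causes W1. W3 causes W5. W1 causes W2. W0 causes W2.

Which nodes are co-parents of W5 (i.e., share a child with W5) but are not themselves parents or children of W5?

W5 has no children, so it has no co-parents. The set is empty.

{}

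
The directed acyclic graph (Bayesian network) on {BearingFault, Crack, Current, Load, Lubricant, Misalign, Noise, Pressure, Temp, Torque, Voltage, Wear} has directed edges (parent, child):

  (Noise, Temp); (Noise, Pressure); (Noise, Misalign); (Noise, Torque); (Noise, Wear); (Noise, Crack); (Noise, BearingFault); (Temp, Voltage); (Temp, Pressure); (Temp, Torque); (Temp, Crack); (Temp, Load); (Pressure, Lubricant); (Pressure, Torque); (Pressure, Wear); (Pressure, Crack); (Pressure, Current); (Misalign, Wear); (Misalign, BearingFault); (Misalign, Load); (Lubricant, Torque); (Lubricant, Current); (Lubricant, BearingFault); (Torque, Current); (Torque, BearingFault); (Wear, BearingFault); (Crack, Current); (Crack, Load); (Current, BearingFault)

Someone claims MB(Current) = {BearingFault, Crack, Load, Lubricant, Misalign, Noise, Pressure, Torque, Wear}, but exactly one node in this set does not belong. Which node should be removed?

Children of Current: BearingFault.
Parents of Current: Crack, Lubricant, Pressure, Torque.
Parents of each child, excluding Current:
  BearingFault also has parents Lubricant, Misalign, Noise, Torque, Wear.
MB(Current) = {BearingFault, Crack, Lubricant, Misalign, Noise, Pressure, Torque, Wear}.
Load is neither a parent, child, nor co-parent of Current, so it does not belong.

Load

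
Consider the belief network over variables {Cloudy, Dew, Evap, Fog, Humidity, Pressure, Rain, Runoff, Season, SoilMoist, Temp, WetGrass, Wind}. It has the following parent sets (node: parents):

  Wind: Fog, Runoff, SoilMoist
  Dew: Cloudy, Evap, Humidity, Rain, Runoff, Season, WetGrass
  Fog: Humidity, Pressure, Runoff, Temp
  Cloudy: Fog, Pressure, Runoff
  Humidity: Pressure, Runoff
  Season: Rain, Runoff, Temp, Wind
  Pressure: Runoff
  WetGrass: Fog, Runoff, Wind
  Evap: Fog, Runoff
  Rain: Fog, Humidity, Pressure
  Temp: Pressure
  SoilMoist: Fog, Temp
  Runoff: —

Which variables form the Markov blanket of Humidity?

Humidity's children: Dew, Fog, Rain.
Pa(Humidity) = {Pressure, Runoff}.
Other parents of Humidity's children:
  Fog: Pressure, Runoff, Temp
  Rain: Fog, Pressure
  Dew: Cloudy, Evap, Rain, Runoff, Season, WetGrass
So the Markov blanket of Humidity is {Cloudy, Dew, Evap, Fog, Pressure, Rain, Runoff, Season, Temp, WetGrass}.

{Cloudy, Dew, Evap, Fog, Pressure, Rain, Runoff, Season, Temp, WetGrass}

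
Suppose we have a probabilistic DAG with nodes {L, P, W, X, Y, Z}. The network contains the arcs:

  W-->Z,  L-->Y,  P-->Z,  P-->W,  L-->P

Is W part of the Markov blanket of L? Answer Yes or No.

No

A node's Markov blanket = Pa ∪ Ch ∪ (parents of Ch other than the node itself).
Ch(L) = {P, Y}.
Pa(L) = {}.
For each child, the remaining parents (spouses of L):
  P: no additional parents.
  Y: no additional parents.
MB(L) = {P, Y}; W is not in this set.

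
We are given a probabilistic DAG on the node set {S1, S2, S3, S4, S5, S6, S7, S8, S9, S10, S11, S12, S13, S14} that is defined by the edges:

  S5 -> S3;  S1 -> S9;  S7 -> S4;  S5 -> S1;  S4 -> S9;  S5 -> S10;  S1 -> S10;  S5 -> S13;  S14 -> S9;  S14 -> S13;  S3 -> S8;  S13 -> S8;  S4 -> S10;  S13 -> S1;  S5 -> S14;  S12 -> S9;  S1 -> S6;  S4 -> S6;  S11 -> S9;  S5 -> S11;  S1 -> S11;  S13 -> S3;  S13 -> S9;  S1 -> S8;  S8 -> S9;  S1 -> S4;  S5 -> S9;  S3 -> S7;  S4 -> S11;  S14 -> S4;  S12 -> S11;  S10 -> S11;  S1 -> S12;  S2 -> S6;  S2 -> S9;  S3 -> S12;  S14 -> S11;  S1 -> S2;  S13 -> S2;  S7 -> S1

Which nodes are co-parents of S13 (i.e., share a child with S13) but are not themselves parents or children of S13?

{S4, S7, S11, S12}

Children of S13: S1, S2, S3, S8, S9.
  parents(S3) \ {S13} = {S5}.
  S1's other parents are S5, S7.
  parents(S8) \ {S13} = {S1, S3}.
  S2's other parent is S1.
  parents(S9) \ {S13} = {S1, S2, S4, S5, S8, S11, S12, S14}.
Excluding nodes already adjacent to S13 (S1, S2, S3, S5, S8, S9, S14), the co-parent-only contribution is {S4, S7, S11, S12}.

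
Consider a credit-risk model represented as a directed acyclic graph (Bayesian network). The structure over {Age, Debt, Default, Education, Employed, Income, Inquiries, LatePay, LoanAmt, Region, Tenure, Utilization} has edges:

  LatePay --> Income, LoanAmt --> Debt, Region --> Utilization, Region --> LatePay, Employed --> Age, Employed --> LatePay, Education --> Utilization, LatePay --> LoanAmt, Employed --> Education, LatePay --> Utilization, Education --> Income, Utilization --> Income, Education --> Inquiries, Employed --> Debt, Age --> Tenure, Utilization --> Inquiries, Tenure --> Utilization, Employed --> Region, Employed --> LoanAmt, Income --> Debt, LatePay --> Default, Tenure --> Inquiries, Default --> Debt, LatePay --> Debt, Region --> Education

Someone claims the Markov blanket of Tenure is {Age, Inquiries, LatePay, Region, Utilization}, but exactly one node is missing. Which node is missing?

Education

The Markov blanket of a node is its parents, its children, and the other parents of its children.
Pa(Tenure) = {Age}.
Tenure has children Inquiries, Utilization.
Parents of each child, excluding Tenure:
  Utilization's other parents are Education, LatePay, Region.
  Inquiries also has parents Education, Utilization.
MB(Tenure) = {Age, Education, Inquiries, LatePay, Region, Utilization}.
Comparing with the claimed set, Education is missing.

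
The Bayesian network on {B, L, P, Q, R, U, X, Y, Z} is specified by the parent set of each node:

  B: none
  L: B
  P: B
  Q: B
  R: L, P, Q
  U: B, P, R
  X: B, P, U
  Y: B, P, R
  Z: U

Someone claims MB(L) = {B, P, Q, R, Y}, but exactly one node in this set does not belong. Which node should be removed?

By definition, MB(L) is built from L's parents, L's children, and the co-parents of L.
Parents of L: B.
L has child R.
Co-parents of L (other parents of its children):
  R: P, Q
MB(L) = {B, P, Q, R}.
Y is neither a parent, child, nor co-parent of L, so it does not belong.

Y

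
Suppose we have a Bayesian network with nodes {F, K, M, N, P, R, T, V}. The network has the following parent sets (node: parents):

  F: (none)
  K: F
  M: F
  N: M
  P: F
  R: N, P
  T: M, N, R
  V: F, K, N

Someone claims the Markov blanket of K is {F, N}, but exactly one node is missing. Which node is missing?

A node's Markov blanket = Pa ∪ Ch ∪ (parents of Ch other than the node itself).
K's parents: F.
Ch(K) = {V}.
Other parents of K's children:
  V's other parents are F, N.
MB(K) = {F, N, V}.
Comparing with the claimed set, V is missing.

V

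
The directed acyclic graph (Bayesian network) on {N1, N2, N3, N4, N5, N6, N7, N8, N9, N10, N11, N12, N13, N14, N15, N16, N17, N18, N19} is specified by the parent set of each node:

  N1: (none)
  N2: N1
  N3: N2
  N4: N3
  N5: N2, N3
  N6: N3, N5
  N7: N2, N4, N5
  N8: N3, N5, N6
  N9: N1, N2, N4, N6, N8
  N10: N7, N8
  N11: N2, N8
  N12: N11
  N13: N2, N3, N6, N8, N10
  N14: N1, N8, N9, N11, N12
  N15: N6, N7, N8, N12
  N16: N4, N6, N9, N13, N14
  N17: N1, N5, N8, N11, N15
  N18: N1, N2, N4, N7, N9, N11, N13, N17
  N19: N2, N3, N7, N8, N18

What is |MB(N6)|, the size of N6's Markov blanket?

14

N6 has parents N3, N5.
Children of N6: N8, N9, N13, N15, N16.
Co-parents of N6 (other parents of its children):
  N8: N3, N5
  N9: N1, N2, N4, N8
  N13: N2, N3, N8, N10
  N15: N7, N8, N12
  N16: N4, N9, N13, N14
MB(N6) = {N1, N2, N3, N4, N5, N7, N8, N9, N10, N12, N13, N14, N15, N16}, which has 14 nodes.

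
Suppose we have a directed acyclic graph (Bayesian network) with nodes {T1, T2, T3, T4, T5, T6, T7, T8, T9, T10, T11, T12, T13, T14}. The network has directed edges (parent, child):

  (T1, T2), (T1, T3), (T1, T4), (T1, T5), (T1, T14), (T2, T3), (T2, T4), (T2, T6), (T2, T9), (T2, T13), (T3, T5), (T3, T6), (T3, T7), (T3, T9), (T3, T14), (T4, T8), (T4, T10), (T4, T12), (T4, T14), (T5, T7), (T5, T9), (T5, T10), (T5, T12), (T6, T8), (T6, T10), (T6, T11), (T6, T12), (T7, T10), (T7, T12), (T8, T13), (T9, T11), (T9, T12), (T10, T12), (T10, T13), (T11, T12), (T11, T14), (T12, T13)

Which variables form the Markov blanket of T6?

Children of T6: T8, T10, T11, T12.
T6 has parents T2, T3.
Co-parents of T6 (other parents of its children):
  T8: T4
  T10: T4, T5, T7
  T11: T9
  T12: T4, T5, T7, T9, T10, T11
Union: {T2, T3} ∪ {T8, T10, T11, T12} ∪ {T4, T5, T7, T9, T10, T11} = {T2, T3, T4, T5, T7, T8, T9, T10, T11, T12}.

{T2, T3, T4, T5, T7, T8, T9, T10, T11, T12}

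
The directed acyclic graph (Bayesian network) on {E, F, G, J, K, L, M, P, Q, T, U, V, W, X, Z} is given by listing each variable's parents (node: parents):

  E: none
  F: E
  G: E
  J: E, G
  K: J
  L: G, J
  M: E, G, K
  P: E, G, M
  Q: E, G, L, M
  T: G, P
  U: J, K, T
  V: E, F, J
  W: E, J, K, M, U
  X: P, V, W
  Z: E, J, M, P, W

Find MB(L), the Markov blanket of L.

L's parents: G, J.
Ch(L) = {Q}.
Other parents of L's children:
  parents(Q) \ {L} = {E, G, M}.
Taking the union gives {E, G, J, M, Q}.

{E, G, J, M, Q}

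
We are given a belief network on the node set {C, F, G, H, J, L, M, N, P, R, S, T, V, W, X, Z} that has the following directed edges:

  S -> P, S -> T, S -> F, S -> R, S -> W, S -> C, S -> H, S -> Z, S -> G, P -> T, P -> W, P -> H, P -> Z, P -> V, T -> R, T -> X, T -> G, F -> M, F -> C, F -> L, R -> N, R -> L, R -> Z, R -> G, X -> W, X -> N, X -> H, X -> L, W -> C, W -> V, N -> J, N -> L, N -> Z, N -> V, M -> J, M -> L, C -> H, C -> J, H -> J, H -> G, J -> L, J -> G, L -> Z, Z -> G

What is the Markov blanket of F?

{C, J, L, M, N, R, S, W, X}

Children of F: C, L, M.
Pa(F) = {S}.
For each child, the remaining parents (spouses of F):
  M: —
  C: S, W
  L: J, M, N, R, X
Taking the union gives {C, J, L, M, N, R, S, W, X}.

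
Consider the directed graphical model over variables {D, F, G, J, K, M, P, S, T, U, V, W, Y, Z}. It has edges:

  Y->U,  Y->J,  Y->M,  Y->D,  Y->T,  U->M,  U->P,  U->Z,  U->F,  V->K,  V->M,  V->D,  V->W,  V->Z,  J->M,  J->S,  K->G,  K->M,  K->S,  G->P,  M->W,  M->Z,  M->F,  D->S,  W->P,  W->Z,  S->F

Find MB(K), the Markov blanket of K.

{D, G, J, M, S, U, V, Y}

Recall MB(v) = parents ∪ children ∪ spouses, where spouses are the other parents of v's children.
K has parent V.
K's children: G, M, S.
Parents of each child, excluding K:
  G: no additional parents.
  parents(M) \ {K} = {J, U, V, Y}.
  S also has parents D, J.
MB(K) = {D, G, J, M, S, U, V, Y}.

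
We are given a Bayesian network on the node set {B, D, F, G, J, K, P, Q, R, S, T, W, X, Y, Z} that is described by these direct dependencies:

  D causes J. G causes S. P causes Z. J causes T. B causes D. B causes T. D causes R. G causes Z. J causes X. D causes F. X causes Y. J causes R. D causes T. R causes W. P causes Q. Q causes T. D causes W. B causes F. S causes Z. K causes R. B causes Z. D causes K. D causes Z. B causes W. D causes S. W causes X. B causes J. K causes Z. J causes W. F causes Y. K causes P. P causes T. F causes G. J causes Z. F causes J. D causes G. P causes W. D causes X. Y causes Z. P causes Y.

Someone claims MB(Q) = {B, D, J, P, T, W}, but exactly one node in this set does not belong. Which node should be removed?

W

A node's Markov blanket = Pa ∪ Ch ∪ (parents of Ch other than the node itself).
Parents of Q: P.
Q's children: T.
Parents of each child, excluding Q:
  parents(T) \ {Q} = {B, D, J, P}.
MB(Q) = {B, D, J, P, T}.
W is neither a parent, child, nor co-parent of Q, so it does not belong.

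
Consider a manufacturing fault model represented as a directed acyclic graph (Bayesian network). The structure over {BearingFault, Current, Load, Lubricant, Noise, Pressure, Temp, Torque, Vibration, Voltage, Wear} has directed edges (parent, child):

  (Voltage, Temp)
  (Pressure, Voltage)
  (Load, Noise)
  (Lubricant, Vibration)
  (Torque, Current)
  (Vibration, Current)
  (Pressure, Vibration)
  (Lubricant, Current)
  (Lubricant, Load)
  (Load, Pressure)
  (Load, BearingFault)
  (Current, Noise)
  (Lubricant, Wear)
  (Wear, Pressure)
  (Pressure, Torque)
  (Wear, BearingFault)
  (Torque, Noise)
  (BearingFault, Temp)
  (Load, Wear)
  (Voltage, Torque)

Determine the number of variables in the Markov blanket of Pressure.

Pa(Pressure) = {Load, Wear}.
Ch(Pressure) = {Torque, Vibration, Voltage}.
Other parents of Pressure's children:
  Vibration's other parent is Lubricant.
  Voltage has no other parent.
  Torque also has parent Voltage.
MB(Pressure) = {Load, Lubricant, Torque, Vibration, Voltage, Wear}, which has 6 nodes.

6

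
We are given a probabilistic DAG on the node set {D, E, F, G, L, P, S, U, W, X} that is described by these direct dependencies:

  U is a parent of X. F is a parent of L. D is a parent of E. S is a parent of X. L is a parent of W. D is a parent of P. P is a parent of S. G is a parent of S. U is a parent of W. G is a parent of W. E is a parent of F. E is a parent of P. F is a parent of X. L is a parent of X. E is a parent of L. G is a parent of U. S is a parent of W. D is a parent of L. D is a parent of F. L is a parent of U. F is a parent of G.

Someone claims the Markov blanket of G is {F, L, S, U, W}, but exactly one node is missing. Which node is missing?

G's parents: F.
G has children S, U, W.
For each child, the remaining parents (spouses of G):
  S: P
  U: L
  W: L, S, U
MB(G) = {F, L, P, S, U, W}.
Comparing with the claimed set, P is missing.

P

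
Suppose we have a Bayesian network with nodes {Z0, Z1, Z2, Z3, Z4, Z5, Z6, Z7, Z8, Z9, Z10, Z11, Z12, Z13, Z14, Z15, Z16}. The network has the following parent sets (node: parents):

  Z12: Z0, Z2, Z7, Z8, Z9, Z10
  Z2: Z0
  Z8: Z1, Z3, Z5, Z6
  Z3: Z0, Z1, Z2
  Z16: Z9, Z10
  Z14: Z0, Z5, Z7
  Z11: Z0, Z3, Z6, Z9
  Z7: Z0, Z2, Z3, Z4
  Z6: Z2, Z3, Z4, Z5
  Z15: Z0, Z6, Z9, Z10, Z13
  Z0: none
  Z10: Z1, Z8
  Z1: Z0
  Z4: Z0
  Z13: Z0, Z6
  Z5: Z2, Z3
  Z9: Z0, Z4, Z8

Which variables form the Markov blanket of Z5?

Z5's parents: Z2, Z3.
Ch(Z5) = {Z6, Z8, Z14}.
Parents of each child, excluding Z5:
  Z6 also has parents Z2, Z3, Z4.
  Z8's other parents are Z1, Z3, Z6.
  parents(Z14) \ {Z5} = {Z0, Z7}.
MB(Z5) = {Z0, Z1, Z2, Z3, Z4, Z6, Z7, Z8, Z14}.

{Z0, Z1, Z2, Z3, Z4, Z6, Z7, Z8, Z14}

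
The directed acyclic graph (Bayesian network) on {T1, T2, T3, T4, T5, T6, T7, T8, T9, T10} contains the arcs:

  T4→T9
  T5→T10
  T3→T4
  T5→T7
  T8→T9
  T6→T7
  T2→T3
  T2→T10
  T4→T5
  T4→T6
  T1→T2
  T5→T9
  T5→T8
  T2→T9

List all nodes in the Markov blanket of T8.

{T2, T4, T5, T9}

Recall MB(v) = parents ∪ children ∪ spouses, where spouses are the other parents of v's children.
Ch(T8) = {T9}.
Pa(T8) = {T5}.
Co-parents of T8 (other parents of its children):
  T9: T2, T4, T5
MB(T8) = {T2, T4, T5, T9}.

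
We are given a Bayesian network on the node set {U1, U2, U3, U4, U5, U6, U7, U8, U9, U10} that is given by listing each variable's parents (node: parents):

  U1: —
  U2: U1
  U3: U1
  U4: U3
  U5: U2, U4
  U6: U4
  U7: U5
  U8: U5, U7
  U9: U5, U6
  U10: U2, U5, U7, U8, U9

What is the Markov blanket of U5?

{U2, U4, U6, U7, U8, U9, U10}

A node's Markov blanket = Pa ∪ Ch ∪ (parents of Ch other than the node itself).
U5's children: U7, U8, U9, U10.
U5 has parents U2, U4.
For each child, the remaining parents (spouses of U5):
  U7 has no other parent.
  U8 also has parent U7.
  U9's other parent is U6.
  U10 also has parents U2, U7, U8, U9.
MB(U5) = {U2, U4, U6, U7, U8, U9, U10}.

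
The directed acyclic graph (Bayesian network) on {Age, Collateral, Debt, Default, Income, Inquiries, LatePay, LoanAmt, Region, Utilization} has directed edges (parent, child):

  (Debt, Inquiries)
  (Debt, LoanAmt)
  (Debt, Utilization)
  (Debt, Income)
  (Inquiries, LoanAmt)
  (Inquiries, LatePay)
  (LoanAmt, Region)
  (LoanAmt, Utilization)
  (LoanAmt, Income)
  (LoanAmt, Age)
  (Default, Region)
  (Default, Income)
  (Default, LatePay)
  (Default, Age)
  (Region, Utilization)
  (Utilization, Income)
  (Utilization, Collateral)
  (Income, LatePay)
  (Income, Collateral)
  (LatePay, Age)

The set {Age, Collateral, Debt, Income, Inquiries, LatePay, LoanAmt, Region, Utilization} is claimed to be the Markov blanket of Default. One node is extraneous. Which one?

By definition, MB(Default) is built from Default's parents, Default's children, and the co-parents of Default.
Pa(Default) = {}.
Ch(Default) = {Age, Income, LatePay, Region}.
For each child, the remaining parents (spouses of Default):
  Region: LoanAmt
  Income: Debt, LoanAmt, Utilization
  LatePay: Income, Inquiries
  Age: LatePay, LoanAmt
MB(Default) = {Age, Debt, Income, Inquiries, LatePay, LoanAmt, Region, Utilization}.
Collateral is neither a parent, child, nor co-parent of Default, so it does not belong.

Collateral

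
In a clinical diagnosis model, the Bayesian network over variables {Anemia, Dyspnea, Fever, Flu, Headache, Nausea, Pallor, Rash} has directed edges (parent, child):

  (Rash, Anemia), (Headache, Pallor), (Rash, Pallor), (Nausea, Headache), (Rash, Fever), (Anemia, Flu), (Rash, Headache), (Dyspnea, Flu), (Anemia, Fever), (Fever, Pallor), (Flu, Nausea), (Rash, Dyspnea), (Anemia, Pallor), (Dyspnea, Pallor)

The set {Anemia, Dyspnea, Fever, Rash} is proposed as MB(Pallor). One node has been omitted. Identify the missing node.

By definition, MB(Pallor) is built from Pallor's parents, Pallor's children, and the co-parents of Pallor.
Parents of Pallor: Anemia, Dyspnea, Fever, Headache, Rash.
Pallor has no children.
With no children, Pallor has no spouses; the co-parent set is empty.
MB(Pallor) = {Anemia, Dyspnea, Fever, Headache, Rash}.
Comparing with the claimed set, Headache is missing.

Headache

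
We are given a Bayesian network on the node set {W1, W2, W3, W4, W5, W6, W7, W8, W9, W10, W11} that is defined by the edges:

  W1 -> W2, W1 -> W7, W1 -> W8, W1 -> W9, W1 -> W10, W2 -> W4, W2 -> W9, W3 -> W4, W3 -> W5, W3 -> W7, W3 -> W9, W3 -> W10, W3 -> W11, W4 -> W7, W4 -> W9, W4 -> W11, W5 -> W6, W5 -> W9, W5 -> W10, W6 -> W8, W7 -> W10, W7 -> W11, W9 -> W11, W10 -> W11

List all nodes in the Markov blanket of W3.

{W1, W2, W4, W5, W7, W9, W10, W11}

Recall MB(v) = parents ∪ children ∪ spouses, where spouses are the other parents of v's children.
W3's children: W4, W5, W7, W9, W10, W11.
Parents of W3: none.
Other parents of W3's children:
  W4's other parent is W2.
  W5: no additional parents.
  W7 also has parents W1, W4.
  W9 also has parents W1, W2, W4, W5.
  W10's other parents are W1, W5, W7.
  parents(W11) \ {W3} = {W4, W7, W9, W10}.
MB(W3) = {W1, W2, W4, W5, W7, W9, W10, W11}.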